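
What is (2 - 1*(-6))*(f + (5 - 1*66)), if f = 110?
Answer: 392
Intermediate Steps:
(2 - 1*(-6))*(f + (5 - 1*66)) = (2 - 1*(-6))*(110 + (5 - 1*66)) = (2 + 6)*(110 + (5 - 66)) = 8*(110 - 61) = 8*49 = 392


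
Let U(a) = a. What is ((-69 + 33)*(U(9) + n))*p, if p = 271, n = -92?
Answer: 809748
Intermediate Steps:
((-69 + 33)*(U(9) + n))*p = ((-69 + 33)*(9 - 92))*271 = -36*(-83)*271 = 2988*271 = 809748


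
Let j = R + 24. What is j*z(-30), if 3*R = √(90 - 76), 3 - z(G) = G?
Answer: 792 + 11*√14 ≈ 833.16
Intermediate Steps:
z(G) = 3 - G
R = √14/3 (R = √(90 - 76)/3 = √14/3 ≈ 1.2472)
j = 24 + √14/3 (j = √14/3 + 24 = 24 + √14/3 ≈ 25.247)
j*z(-30) = (24 + √14/3)*(3 - 1*(-30)) = (24 + √14/3)*(3 + 30) = (24 + √14/3)*33 = 792 + 11*√14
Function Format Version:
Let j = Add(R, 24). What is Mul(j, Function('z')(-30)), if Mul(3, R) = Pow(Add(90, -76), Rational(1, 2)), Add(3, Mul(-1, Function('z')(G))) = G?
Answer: Add(792, Mul(11, Pow(14, Rational(1, 2)))) ≈ 833.16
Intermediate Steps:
Function('z')(G) = Add(3, Mul(-1, G))
R = Mul(Rational(1, 3), Pow(14, Rational(1, 2))) (R = Mul(Rational(1, 3), Pow(Add(90, -76), Rational(1, 2))) = Mul(Rational(1, 3), Pow(14, Rational(1, 2))) ≈ 1.2472)
j = Add(24, Mul(Rational(1, 3), Pow(14, Rational(1, 2)))) (j = Add(Mul(Rational(1, 3), Pow(14, Rational(1, 2))), 24) = Add(24, Mul(Rational(1, 3), Pow(14, Rational(1, 2)))) ≈ 25.247)
Mul(j, Function('z')(-30)) = Mul(Add(24, Mul(Rational(1, 3), Pow(14, Rational(1, 2)))), Add(3, Mul(-1, -30))) = Mul(Add(24, Mul(Rational(1, 3), Pow(14, Rational(1, 2)))), Add(3, 30)) = Mul(Add(24, Mul(Rational(1, 3), Pow(14, Rational(1, 2)))), 33) = Add(792, Mul(11, Pow(14, Rational(1, 2))))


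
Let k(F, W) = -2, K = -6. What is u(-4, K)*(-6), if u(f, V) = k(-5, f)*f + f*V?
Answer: -192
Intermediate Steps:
u(f, V) = -2*f + V*f (u(f, V) = -2*f + f*V = -2*f + V*f)
u(-4, K)*(-6) = -4*(-2 - 6)*(-6) = -4*(-8)*(-6) = 32*(-6) = -192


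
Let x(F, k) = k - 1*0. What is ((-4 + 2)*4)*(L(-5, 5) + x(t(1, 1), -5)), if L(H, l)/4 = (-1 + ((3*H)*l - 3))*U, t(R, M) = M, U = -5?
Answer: -12600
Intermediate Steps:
x(F, k) = k (x(F, k) = k + 0 = k)
L(H, l) = 80 - 60*H*l (L(H, l) = 4*((-1 + ((3*H)*l - 3))*(-5)) = 4*((-1 + (3*H*l - 3))*(-5)) = 4*((-1 + (-3 + 3*H*l))*(-5)) = 4*((-4 + 3*H*l)*(-5)) = 4*(20 - 15*H*l) = 80 - 60*H*l)
((-4 + 2)*4)*(L(-5, 5) + x(t(1, 1), -5)) = ((-4 + 2)*4)*((80 - 60*(-5)*5) - 5) = (-2*4)*((80 + 1500) - 5) = -8*(1580 - 5) = -8*1575 = -12600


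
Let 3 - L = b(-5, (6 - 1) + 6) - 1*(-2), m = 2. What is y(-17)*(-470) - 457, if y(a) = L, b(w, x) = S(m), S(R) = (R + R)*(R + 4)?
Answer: 10353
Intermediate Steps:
S(R) = 2*R*(4 + R) (S(R) = (2*R)*(4 + R) = 2*R*(4 + R))
b(w, x) = 24 (b(w, x) = 2*2*(4 + 2) = 2*2*6 = 24)
L = -23 (L = 3 - (24 - 1*(-2)) = 3 - (24 + 2) = 3 - 1*26 = 3 - 26 = -23)
y(a) = -23
y(-17)*(-470) - 457 = -23*(-470) - 457 = 10810 - 457 = 10353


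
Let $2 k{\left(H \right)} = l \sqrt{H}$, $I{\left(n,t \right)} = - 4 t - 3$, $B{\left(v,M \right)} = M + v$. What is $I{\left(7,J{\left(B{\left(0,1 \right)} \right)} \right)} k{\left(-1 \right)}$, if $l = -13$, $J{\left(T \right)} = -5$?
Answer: $- \frac{221 i}{2} \approx - 110.5 i$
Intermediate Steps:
$I{\left(n,t \right)} = -3 - 4 t$
$k{\left(H \right)} = - \frac{13 \sqrt{H}}{2}$ ($k{\left(H \right)} = \frac{\left(-13\right) \sqrt{H}}{2} = - \frac{13 \sqrt{H}}{2}$)
$I{\left(7,J{\left(B{\left(0,1 \right)} \right)} \right)} k{\left(-1 \right)} = \left(-3 - -20\right) \left(- \frac{13 \sqrt{-1}}{2}\right) = \left(-3 + 20\right) \left(- \frac{13 i}{2}\right) = 17 \left(- \frac{13 i}{2}\right) = - \frac{221 i}{2}$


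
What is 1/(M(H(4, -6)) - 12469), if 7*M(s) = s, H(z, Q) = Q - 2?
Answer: -7/87291 ≈ -8.0192e-5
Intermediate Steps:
H(z, Q) = -2 + Q
M(s) = s/7
1/(M(H(4, -6)) - 12469) = 1/((-2 - 6)/7 - 12469) = 1/((1/7)*(-8) - 12469) = 1/(-8/7 - 12469) = 1/(-87291/7) = -7/87291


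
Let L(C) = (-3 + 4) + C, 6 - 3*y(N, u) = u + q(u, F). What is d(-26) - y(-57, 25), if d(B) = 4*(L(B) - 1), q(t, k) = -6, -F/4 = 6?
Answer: -299/3 ≈ -99.667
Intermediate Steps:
F = -24 (F = -4*6 = -24)
y(N, u) = 4 - u/3 (y(N, u) = 2 - (u - 6)/3 = 2 - (-6 + u)/3 = 2 + (2 - u/3) = 4 - u/3)
L(C) = 1 + C
d(B) = 4*B (d(B) = 4*((1 + B) - 1) = 4*B)
d(-26) - y(-57, 25) = 4*(-26) - (4 - ⅓*25) = -104 - (4 - 25/3) = -104 - 1*(-13/3) = -104 + 13/3 = -299/3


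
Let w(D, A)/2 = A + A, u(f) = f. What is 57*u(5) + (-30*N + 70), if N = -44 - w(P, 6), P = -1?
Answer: 2395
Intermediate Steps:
w(D, A) = 4*A (w(D, A) = 2*(A + A) = 2*(2*A) = 4*A)
N = -68 (N = -44 - 4*6 = -44 - 1*24 = -44 - 24 = -68)
57*u(5) + (-30*N + 70) = 57*5 + (-30*(-68) + 70) = 285 + (2040 + 70) = 285 + 2110 = 2395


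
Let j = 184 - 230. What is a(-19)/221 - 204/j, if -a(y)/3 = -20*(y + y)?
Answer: -29898/5083 ≈ -5.8820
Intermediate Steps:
j = -46
a(y) = 120*y (a(y) = -(-60)*(y + y) = -(-60)*2*y = -(-120)*y = 120*y)
a(-19)/221 - 204/j = (120*(-19))/221 - 204/(-46) = -2280*1/221 - 204*(-1/46) = -2280/221 + 102/23 = -29898/5083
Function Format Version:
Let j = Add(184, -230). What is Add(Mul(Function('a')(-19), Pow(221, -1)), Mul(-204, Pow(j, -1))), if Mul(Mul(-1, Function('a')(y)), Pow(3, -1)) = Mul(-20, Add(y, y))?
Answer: Rational(-29898, 5083) ≈ -5.8820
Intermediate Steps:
j = -46
Function('a')(y) = Mul(120, y) (Function('a')(y) = Mul(-3, Mul(-20, Add(y, y))) = Mul(-3, Mul(-20, Mul(2, y))) = Mul(-3, Mul(-40, y)) = Mul(120, y))
Add(Mul(Function('a')(-19), Pow(221, -1)), Mul(-204, Pow(j, -1))) = Add(Mul(Mul(120, -19), Pow(221, -1)), Mul(-204, Pow(-46, -1))) = Add(Mul(-2280, Rational(1, 221)), Mul(-204, Rational(-1, 46))) = Add(Rational(-2280, 221), Rational(102, 23)) = Rational(-29898, 5083)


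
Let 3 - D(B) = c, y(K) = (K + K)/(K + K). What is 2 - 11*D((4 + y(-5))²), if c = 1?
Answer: -20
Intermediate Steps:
y(K) = 1 (y(K) = (2*K)/((2*K)) = (2*K)*(1/(2*K)) = 1)
D(B) = 2 (D(B) = 3 - 1*1 = 3 - 1 = 2)
2 - 11*D((4 + y(-5))²) = 2 - 11*2 = 2 - 22 = -20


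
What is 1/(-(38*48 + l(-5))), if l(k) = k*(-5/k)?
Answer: -1/1819 ≈ -0.00054975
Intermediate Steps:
l(k) = -5
1/(-(38*48 + l(-5))) = 1/(-(38*48 - 5)) = 1/(-(1824 - 5)) = 1/(-1*1819) = 1/(-1819) = -1/1819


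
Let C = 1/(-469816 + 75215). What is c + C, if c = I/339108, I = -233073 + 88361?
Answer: -14275959755/33453088977 ≈ -0.42675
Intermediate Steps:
I = -144712
c = -36178/84777 (c = -144712/339108 = -144712*1/339108 = -36178/84777 ≈ -0.42674)
C = -1/394601 (C = 1/(-394601) = -1/394601 ≈ -2.5342e-6)
c + C = -36178/84777 - 1/394601 = -14275959755/33453088977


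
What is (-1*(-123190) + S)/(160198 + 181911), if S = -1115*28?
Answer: 91970/342109 ≈ 0.26883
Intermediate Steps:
S = -31220
(-1*(-123190) + S)/(160198 + 181911) = (-1*(-123190) - 31220)/(160198 + 181911) = (123190 - 31220)/342109 = 91970*(1/342109) = 91970/342109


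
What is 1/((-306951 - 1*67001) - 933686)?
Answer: -1/1307638 ≈ -7.6474e-7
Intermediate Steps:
1/((-306951 - 1*67001) - 933686) = 1/((-306951 - 67001) - 933686) = 1/(-373952 - 933686) = 1/(-1307638) = -1/1307638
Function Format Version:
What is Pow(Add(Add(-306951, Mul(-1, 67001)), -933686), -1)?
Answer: Rational(-1, 1307638) ≈ -7.6474e-7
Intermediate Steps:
Pow(Add(Add(-306951, Mul(-1, 67001)), -933686), -1) = Pow(Add(Add(-306951, -67001), -933686), -1) = Pow(Add(-373952, -933686), -1) = Pow(-1307638, -1) = Rational(-1, 1307638)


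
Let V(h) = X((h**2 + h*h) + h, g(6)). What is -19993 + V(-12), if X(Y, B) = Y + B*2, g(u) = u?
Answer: -19705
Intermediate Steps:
X(Y, B) = Y + 2*B
V(h) = 12 + h + 2*h**2 (V(h) = ((h**2 + h*h) + h) + 2*6 = ((h**2 + h**2) + h) + 12 = (2*h**2 + h) + 12 = (h + 2*h**2) + 12 = 12 + h + 2*h**2)
-19993 + V(-12) = -19993 + (12 - 12*(1 + 2*(-12))) = -19993 + (12 - 12*(1 - 24)) = -19993 + (12 - 12*(-23)) = -19993 + (12 + 276) = -19993 + 288 = -19705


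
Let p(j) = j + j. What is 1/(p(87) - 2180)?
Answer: -1/2006 ≈ -0.00049850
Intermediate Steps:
p(j) = 2*j
1/(p(87) - 2180) = 1/(2*87 - 2180) = 1/(174 - 2180) = 1/(-2006) = -1/2006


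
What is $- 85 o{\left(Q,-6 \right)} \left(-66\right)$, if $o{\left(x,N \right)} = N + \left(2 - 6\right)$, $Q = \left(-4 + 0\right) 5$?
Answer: $-56100$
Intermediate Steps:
$Q = -20$ ($Q = \left(-4\right) 5 = -20$)
$o{\left(x,N \right)} = -4 + N$ ($o{\left(x,N \right)} = N + \left(2 - 6\right) = N - 4 = -4 + N$)
$- 85 o{\left(Q,-6 \right)} \left(-66\right) = - 85 \left(-4 - 6\right) \left(-66\right) = \left(-85\right) \left(-10\right) \left(-66\right) = 850 \left(-66\right) = -56100$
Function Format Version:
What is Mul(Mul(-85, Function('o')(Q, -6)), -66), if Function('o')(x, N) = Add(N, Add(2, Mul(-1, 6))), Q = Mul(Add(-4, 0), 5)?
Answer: -56100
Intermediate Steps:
Q = -20 (Q = Mul(-4, 5) = -20)
Function('o')(x, N) = Add(-4, N) (Function('o')(x, N) = Add(N, Add(2, -6)) = Add(N, -4) = Add(-4, N))
Mul(Mul(-85, Function('o')(Q, -6)), -66) = Mul(Mul(-85, Add(-4, -6)), -66) = Mul(Mul(-85, -10), -66) = Mul(850, -66) = -56100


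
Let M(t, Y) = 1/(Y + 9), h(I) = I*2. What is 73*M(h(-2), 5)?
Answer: 73/14 ≈ 5.2143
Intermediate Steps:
h(I) = 2*I
M(t, Y) = 1/(9 + Y)
73*M(h(-2), 5) = 73/(9 + 5) = 73/14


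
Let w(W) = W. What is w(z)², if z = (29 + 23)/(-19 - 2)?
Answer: 2704/441 ≈ 6.1315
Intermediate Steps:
z = -52/21 (z = 52/(-21) = 52*(-1/21) = -52/21 ≈ -2.4762)
w(z)² = (-52/21)² = 2704/441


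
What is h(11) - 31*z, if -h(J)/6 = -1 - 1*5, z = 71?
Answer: -2165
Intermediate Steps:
h(J) = 36 (h(J) = -6*(-1 - 1*5) = -6*(-1 - 5) = -6*(-6) = 36)
h(11) - 31*z = 36 - 31*71 = 36 - 2201 = -2165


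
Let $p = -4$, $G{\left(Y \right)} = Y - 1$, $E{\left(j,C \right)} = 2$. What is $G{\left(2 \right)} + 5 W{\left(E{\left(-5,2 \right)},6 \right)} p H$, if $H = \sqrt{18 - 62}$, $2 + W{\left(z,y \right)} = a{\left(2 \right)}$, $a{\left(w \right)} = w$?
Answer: $1$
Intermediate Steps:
$W{\left(z,y \right)} = 0$ ($W{\left(z,y \right)} = -2 + 2 = 0$)
$G{\left(Y \right)} = -1 + Y$
$H = 2 i \sqrt{11}$ ($H = \sqrt{-44} = 2 i \sqrt{11} \approx 6.6332 i$)
$G{\left(2 \right)} + 5 W{\left(E{\left(-5,2 \right)},6 \right)} p H = \left(-1 + 2\right) + 5 \cdot 0 \left(-4\right) 2 i \sqrt{11} = 1 + 0 \left(-4\right) 2 i \sqrt{11} = 1 + 0 \cdot 2 i \sqrt{11} = 1 + 0 = 1$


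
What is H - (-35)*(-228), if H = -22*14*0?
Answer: -7980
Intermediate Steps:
H = 0 (H = -308*0 = 0)
H - (-35)*(-228) = 0 - (-35)*(-228) = 0 - 1*7980 = 0 - 7980 = -7980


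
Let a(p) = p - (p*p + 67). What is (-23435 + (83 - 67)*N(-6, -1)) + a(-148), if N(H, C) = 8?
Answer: -45426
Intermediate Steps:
a(p) = -67 + p - p² (a(p) = p - (p² + 67) = p - (67 + p²) = p + (-67 - p²) = -67 + p - p²)
(-23435 + (83 - 67)*N(-6, -1)) + a(-148) = (-23435 + (83 - 67)*8) + (-67 - 148 - 1*(-148)²) = (-23435 + 16*8) + (-67 - 148 - 1*21904) = (-23435 + 128) + (-67 - 148 - 21904) = -23307 - 22119 = -45426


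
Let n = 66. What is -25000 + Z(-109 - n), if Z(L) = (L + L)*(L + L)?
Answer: 97500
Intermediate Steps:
Z(L) = 4*L**2 (Z(L) = (2*L)*(2*L) = 4*L**2)
-25000 + Z(-109 - n) = -25000 + 4*(-109 - 1*66)**2 = -25000 + 4*(-109 - 66)**2 = -25000 + 4*(-175)**2 = -25000 + 4*30625 = -25000 + 122500 = 97500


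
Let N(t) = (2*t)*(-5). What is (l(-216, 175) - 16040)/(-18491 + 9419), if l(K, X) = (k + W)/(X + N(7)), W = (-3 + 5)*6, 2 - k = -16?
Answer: 18713/10584 ≈ 1.7680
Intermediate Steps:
k = 18 (k = 2 - 1*(-16) = 2 + 16 = 18)
N(t) = -10*t
W = 12 (W = 2*6 = 12)
l(K, X) = 30/(-70 + X) (l(K, X) = (18 + 12)/(X - 10*7) = 30/(X - 70) = 30/(-70 + X))
(l(-216, 175) - 16040)/(-18491 + 9419) = (30/(-70 + 175) - 16040)/(-18491 + 9419) = (30/105 - 16040)/(-9072) = (30*(1/105) - 16040)*(-1/9072) = (2/7 - 16040)*(-1/9072) = -112278/7*(-1/9072) = 18713/10584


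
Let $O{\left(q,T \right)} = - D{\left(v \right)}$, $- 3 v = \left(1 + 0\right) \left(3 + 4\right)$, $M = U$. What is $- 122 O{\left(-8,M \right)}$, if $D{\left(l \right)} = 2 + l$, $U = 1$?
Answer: $- \frac{122}{3} \approx -40.667$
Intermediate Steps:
$M = 1$
$v = - \frac{7}{3}$ ($v = - \frac{\left(1 + 0\right) \left(3 + 4\right)}{3} = - \frac{1 \cdot 7}{3} = \left(- \frac{1}{3}\right) 7 = - \frac{7}{3} \approx -2.3333$)
$O{\left(q,T \right)} = \frac{1}{3}$ ($O{\left(q,T \right)} = - (2 - \frac{7}{3}) = \left(-1\right) \left(- \frac{1}{3}\right) = \frac{1}{3}$)
$- 122 O{\left(-8,M \right)} = \left(-122\right) \frac{1}{3} = - \frac{122}{3}$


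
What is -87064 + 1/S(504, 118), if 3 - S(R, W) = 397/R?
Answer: -97075856/1115 ≈ -87064.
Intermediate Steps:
S(R, W) = 3 - 397/R
-87064 + 1/S(504, 118) = -87064 + 1/(3 - 397/504) = -87064 + 1/(1115/504) = -87064 + 504/1115 = -97075856/1115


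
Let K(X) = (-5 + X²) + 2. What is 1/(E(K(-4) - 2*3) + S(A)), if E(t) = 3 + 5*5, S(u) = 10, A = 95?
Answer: 1/38 ≈ 0.026316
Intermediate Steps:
K(X) = -3 + X²
E(t) = 28 (E(t) = 3 + 25 = 28)
1/(E(K(-4) - 2*3) + S(A)) = 1/(28 + 10) = 1/38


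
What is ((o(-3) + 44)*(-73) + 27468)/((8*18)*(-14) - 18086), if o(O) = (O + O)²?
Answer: -10814/10051 ≈ -1.0759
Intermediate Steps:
o(O) = 4*O² (o(O) = (2*O)² = 4*O²)
((o(-3) + 44)*(-73) + 27468)/((8*18)*(-14) - 18086) = ((4*(-3)² + 44)*(-73) + 27468)/((8*18)*(-14) - 18086) = ((4*9 + 44)*(-73) + 27468)/(144*(-14) - 18086) = ((36 + 44)*(-73) + 27468)/(-2016 - 18086) = (80*(-73) + 27468)/(-20102) = (-5840 + 27468)*(-1/20102) = 21628*(-1/20102) = -10814/10051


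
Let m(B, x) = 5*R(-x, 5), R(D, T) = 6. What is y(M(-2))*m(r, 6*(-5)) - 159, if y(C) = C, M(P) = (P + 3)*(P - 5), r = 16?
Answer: -369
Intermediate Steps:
M(P) = (-5 + P)*(3 + P) (M(P) = (3 + P)*(-5 + P) = (-5 + P)*(3 + P))
m(B, x) = 30 (m(B, x) = 5*6 = 30)
y(M(-2))*m(r, 6*(-5)) - 159 = (-15 + (-2)² - 2*(-2))*30 - 159 = (-15 + 4 + 4)*30 - 159 = -7*30 - 159 = -210 - 159 = -369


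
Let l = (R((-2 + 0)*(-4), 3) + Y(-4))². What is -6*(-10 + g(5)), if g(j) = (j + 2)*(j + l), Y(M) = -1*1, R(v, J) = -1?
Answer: -318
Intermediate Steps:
Y(M) = -1
l = 4 (l = (-1 - 1)² = (-2)² = 4)
g(j) = (2 + j)*(4 + j) (g(j) = (j + 2)*(j + 4) = (2 + j)*(4 + j))
-6*(-10 + g(5)) = -6*(-10 + (8 + 5² + 6*5)) = -6*(-10 + (8 + 25 + 30)) = -6*(-10 + 63) = -6*53 = -318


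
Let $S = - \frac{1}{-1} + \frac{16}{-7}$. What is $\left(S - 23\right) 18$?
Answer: $- \frac{3060}{7} \approx -437.14$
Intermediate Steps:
$S = - \frac{9}{7}$ ($S = \left(-1\right) \left(-1\right) + 16 \left(- \frac{1}{7}\right) = 1 - \frac{16}{7} = - \frac{9}{7} \approx -1.2857$)
$\left(S - 23\right) 18 = \left(- \frac{9}{7} - 23\right) 18 = \left(- \frac{170}{7}\right) 18 = - \frac{3060}{7}$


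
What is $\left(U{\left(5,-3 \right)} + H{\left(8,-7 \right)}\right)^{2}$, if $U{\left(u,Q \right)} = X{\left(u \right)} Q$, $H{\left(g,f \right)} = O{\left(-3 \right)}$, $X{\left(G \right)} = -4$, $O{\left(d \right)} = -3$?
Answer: $81$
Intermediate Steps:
$H{\left(g,f \right)} = -3$
$U{\left(u,Q \right)} = - 4 Q$
$\left(U{\left(5,-3 \right)} + H{\left(8,-7 \right)}\right)^{2} = \left(\left(-4\right) \left(-3\right) - 3\right)^{2} = \left(12 - 3\right)^{2} = 9^{2} = 81$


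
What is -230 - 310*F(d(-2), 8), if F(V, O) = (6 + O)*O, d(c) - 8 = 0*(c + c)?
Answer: -34950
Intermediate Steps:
d(c) = 8 (d(c) = 8 + 0*(c + c) = 8 + 0*(2*c) = 8 + 0 = 8)
F(V, O) = O*(6 + O)
-230 - 310*F(d(-2), 8) = -230 - 2480*(6 + 8) = -230 - 2480*14 = -230 - 310*112 = -230 - 34720 = -34950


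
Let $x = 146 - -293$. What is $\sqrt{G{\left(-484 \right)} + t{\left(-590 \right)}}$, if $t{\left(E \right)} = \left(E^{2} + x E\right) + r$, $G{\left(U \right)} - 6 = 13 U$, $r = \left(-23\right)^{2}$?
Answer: $\sqrt{83333} \approx 288.67$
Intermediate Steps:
$r = 529$
$x = 439$ ($x = 146 + 293 = 439$)
$G{\left(U \right)} = 6 + 13 U$
$t{\left(E \right)} = 529 + E^{2} + 439 E$ ($t{\left(E \right)} = \left(E^{2} + 439 E\right) + 529 = 529 + E^{2} + 439 E$)
$\sqrt{G{\left(-484 \right)} + t{\left(-590 \right)}} = \sqrt{\left(6 + 13 \left(-484\right)\right) + \left(529 + \left(-590\right)^{2} + 439 \left(-590\right)\right)} = \sqrt{\left(6 - 6292\right) + \left(529 + 348100 - 259010\right)} = \sqrt{-6286 + 89619} = \sqrt{83333}$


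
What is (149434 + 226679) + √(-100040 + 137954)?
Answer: 376113 + √37914 ≈ 3.7631e+5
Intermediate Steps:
(149434 + 226679) + √(-100040 + 137954) = 376113 + √37914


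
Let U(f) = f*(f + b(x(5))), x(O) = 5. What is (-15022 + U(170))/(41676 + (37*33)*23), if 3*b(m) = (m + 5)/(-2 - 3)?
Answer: 41294/209277 ≈ 0.19732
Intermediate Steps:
b(m) = -⅓ - m/15 (b(m) = ((m + 5)/(-2 - 3))/3 = ((5 + m)/(-5))/3 = ((5 + m)*(-⅕))/3 = (-1 - m/5)/3 = -⅓ - m/15)
U(f) = f*(-⅔ + f) (U(f) = f*(f + (-⅓ - 1/15*5)) = f*(f + (-⅓ - ⅓)) = f*(f - ⅔) = f*(-⅔ + f))
(-15022 + U(170))/(41676 + (37*33)*23) = (-15022 + (⅓)*170*(-2 + 3*170))/(41676 + (37*33)*23) = (-15022 + (⅓)*170*(-2 + 510))/(41676 + 1221*23) = (-15022 + (⅓)*170*508)/(41676 + 28083) = (-15022 + 86360/3)/69759 = (41294/3)*(1/69759) = 41294/209277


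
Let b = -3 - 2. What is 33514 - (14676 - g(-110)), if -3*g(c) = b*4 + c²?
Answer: 44434/3 ≈ 14811.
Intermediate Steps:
b = -5
g(c) = 20/3 - c²/3 (g(c) = -(-5*4 + c²)/3 = -(-20 + c²)/3 = 20/3 - c²/3)
33514 - (14676 - g(-110)) = 33514 - (14676 - (20/3 - ⅓*(-110)²)) = 33514 - (14676 - (20/3 - ⅓*12100)) = 33514 - (14676 - (20/3 - 12100/3)) = 33514 - (14676 - 1*(-12080/3)) = 33514 - (14676 + 12080/3) = 33514 - 1*56108/3 = 33514 - 56108/3 = 44434/3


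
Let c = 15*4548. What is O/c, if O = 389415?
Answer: 25961/4548 ≈ 5.7082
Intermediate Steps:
c = 68220
O/c = 389415/68220 = 389415*(1/68220) = 25961/4548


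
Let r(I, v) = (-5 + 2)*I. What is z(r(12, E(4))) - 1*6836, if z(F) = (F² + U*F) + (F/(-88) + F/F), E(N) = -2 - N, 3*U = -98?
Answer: -95977/22 ≈ -4362.6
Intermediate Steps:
U = -98/3 (U = (⅓)*(-98) = -98/3 ≈ -32.667)
r(I, v) = -3*I
z(F) = 1 + F² - 8627*F/264 (z(F) = (F² - 98*F/3) + (F/(-88) + F/F) = (F² - 98*F/3) + (F*(-1/88) + 1) = (F² - 98*F/3) + (-F/88 + 1) = (F² - 98*F/3) + (1 - F/88) = 1 + F² - 8627*F/264)
z(r(12, E(4))) - 1*6836 = (1 + (-3*12)² - (-8627)*12/88) - 1*6836 = (1 + (-36)² - 8627/264*(-36)) - 6836 = (1 + 1296 + 25881/22) - 6836 = 54415/22 - 6836 = -95977/22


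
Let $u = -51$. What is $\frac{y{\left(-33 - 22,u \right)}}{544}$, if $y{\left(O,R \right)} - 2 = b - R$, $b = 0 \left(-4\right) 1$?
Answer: $\frac{53}{544} \approx 0.097426$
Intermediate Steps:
$b = 0$ ($b = 0 \cdot 1 = 0$)
$y{\left(O,R \right)} = 2 - R$ ($y{\left(O,R \right)} = 2 + \left(0 - R\right) = 2 - R$)
$\frac{y{\left(-33 - 22,u \right)}}{544} = \frac{2 - -51}{544} = \left(2 + 51\right) \frac{1}{544} = 53 \cdot \frac{1}{544} = \frac{53}{544}$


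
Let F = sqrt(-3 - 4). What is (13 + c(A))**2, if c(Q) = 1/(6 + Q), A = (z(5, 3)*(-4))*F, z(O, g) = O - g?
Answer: (-69471*I + 16432*sqrt(7))/(4*(-103*I + 24*sqrt(7))) ≈ 169.32 + 1.1381*I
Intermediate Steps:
F = I*sqrt(7) (F = sqrt(-7) = I*sqrt(7) ≈ 2.6458*I)
A = -8*I*sqrt(7) (A = ((5 - 1*3)*(-4))*(I*sqrt(7)) = ((5 - 3)*(-4))*(I*sqrt(7)) = (2*(-4))*(I*sqrt(7)) = -8*I*sqrt(7) ≈ -21.166*I)
(13 + c(A))**2 = (13 + 1/(6 - 8*I*sqrt(7)))**2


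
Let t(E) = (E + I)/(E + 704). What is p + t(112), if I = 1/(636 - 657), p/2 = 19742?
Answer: 676600175/17136 ≈ 39484.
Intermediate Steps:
p = 39484 (p = 2*19742 = 39484)
I = -1/21 (I = 1/(-21) = -1/21 ≈ -0.047619)
t(E) = (-1/21 + E)/(704 + E) (t(E) = (E - 1/21)/(E + 704) = (-1/21 + E)/(704 + E))
p + t(112) = 39484 + (-1/21 + 112)/(704 + 112) = 39484 + (2351/21)/816 = 39484 + (1/816)*(2351/21) = 39484 + 2351/17136 = 676600175/17136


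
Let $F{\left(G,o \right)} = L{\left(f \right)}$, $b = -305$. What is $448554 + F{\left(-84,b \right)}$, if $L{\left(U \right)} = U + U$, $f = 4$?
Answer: $448562$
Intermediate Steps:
$L{\left(U \right)} = 2 U$
$F{\left(G,o \right)} = 8$ ($F{\left(G,o \right)} = 2 \cdot 4 = 8$)
$448554 + F{\left(-84,b \right)} = 448554 + 8 = 448562$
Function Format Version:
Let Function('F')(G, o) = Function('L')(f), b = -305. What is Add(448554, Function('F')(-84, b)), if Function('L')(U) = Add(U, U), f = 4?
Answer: 448562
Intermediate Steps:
Function('L')(U) = Mul(2, U)
Function('F')(G, o) = 8 (Function('F')(G, o) = Mul(2, 4) = 8)
Add(448554, Function('F')(-84, b)) = Add(448554, 8) = 448562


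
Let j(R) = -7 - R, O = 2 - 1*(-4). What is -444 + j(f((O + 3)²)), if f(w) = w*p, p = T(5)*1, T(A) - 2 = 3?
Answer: -856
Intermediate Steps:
O = 6 (O = 2 + 4 = 6)
T(A) = 5 (T(A) = 2 + 3 = 5)
p = 5 (p = 5*1 = 5)
f(w) = 5*w (f(w) = w*5 = 5*w)
-444 + j(f((O + 3)²)) = -444 + (-7 - 5*(6 + 3)²) = -444 + (-7 - 5*9²) = -444 + (-7 - 5*81) = -444 + (-7 - 1*405) = -444 + (-7 - 405) = -444 - 412 = -856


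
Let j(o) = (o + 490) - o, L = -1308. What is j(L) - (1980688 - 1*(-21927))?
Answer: -2002125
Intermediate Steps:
j(o) = 490 (j(o) = (490 + o) - o = 490)
j(L) - (1980688 - 1*(-21927)) = 490 - (1980688 - 1*(-21927)) = 490 - (1980688 + 21927) = 490 - 1*2002615 = 490 - 2002615 = -2002125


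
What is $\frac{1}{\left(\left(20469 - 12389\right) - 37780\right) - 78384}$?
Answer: $- \frac{1}{108084} \approx -9.2521 \cdot 10^{-6}$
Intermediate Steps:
$\frac{1}{\left(\left(20469 - 12389\right) - 37780\right) - 78384} = \frac{1}{\left(8080 - 37780\right) - 78384} = \frac{1}{-29700 - 78384} = \frac{1}{-108084} = - \frac{1}{108084}$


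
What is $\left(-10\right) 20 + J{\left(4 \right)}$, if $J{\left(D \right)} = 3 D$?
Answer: $-188$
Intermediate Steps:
$\left(-10\right) 20 + J{\left(4 \right)} = \left(-10\right) 20 + 3 \cdot 4 = -200 + 12 = -188$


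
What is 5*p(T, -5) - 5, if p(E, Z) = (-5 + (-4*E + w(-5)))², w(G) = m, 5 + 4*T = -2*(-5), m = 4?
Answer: 175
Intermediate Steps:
T = 5/4 (T = -5/4 + (-2*(-5))/4 = -5/4 + (¼)*10 = -5/4 + 5/2 = 5/4 ≈ 1.2500)
w(G) = 4
p(E, Z) = (-1 - 4*E)² (p(E, Z) = (-5 + (-4*E + 4))² = (-5 + (4 - 4*E))² = (-1 - 4*E)²)
5*p(T, -5) - 5 = 5*(1 + 4*(5/4))² - 5 = 5*(1 + 5)² - 5 = 5*6² - 5 = 5*36 - 5 = 180 - 5 = 175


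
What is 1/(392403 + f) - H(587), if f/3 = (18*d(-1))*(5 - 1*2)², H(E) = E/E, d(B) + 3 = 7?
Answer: -394346/394347 ≈ -1.0000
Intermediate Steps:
d(B) = 4 (d(B) = -3 + 7 = 4)
H(E) = 1
f = 1944 (f = 3*((18*4)*(5 - 1*2)²) = 3*(72*(5 - 2)²) = 3*(72*3²) = 3*(72*9) = 3*648 = 1944)
1/(392403 + f) - H(587) = 1/(392403 + 1944) - 1*1 = 1/394347 - 1 = -394346/394347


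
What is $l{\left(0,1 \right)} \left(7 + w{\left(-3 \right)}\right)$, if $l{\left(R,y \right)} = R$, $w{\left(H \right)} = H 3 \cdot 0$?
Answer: $0$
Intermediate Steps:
$w{\left(H \right)} = 0$ ($w{\left(H \right)} = 3 H 0 = 0$)
$l{\left(0,1 \right)} \left(7 + w{\left(-3 \right)}\right) = 0 \left(7 + 0\right) = 0 \cdot 7 = 0$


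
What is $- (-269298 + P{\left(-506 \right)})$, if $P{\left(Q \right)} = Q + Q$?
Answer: $270310$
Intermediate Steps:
$P{\left(Q \right)} = 2 Q$
$- (-269298 + P{\left(-506 \right)}) = - (-269298 + 2 \left(-506\right)) = - (-269298 - 1012) = \left(-1\right) \left(-270310\right) = 270310$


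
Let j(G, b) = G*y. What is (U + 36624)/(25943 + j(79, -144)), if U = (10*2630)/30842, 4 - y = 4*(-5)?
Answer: 564791854/429305219 ≈ 1.3156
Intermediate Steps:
y = 24 (y = 4 - 4*(-5) = 4 - 1*(-20) = 4 + 20 = 24)
j(G, b) = 24*G (j(G, b) = G*24 = 24*G)
U = 13150/15421 (U = 26300*(1/30842) = 13150/15421 ≈ 0.85273)
(U + 36624)/(25943 + j(79, -144)) = (13150/15421 + 36624)/(25943 + 24*79) = 564791854/(15421*(25943 + 1896)) = (564791854/15421)/27839 = (564791854/15421)*(1/27839) = 564791854/429305219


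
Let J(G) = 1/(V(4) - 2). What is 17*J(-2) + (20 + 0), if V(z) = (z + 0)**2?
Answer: 297/14 ≈ 21.214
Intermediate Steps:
V(z) = z**2
J(G) = 1/14 (J(G) = 1/(4**2 - 2) = 1/(16 - 2) = 1/14)
17*J(-2) + (20 + 0) = 17*(1/14) + (20 + 0) = 17/14 + 20 = 297/14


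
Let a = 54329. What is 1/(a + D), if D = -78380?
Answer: -1/24051 ≈ -4.1578e-5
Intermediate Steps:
1/(a + D) = 1/(54329 - 78380) = 1/(-24051) = -1/24051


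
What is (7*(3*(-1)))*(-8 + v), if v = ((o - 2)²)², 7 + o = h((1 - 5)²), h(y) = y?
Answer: -50253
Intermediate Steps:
o = 9 (o = -7 + (1 - 5)² = -7 + (-4)² = -7 + 16 = 9)
v = 2401 (v = ((9 - 2)²)² = (7²)² = 49² = 2401)
(7*(3*(-1)))*(-8 + v) = (7*(3*(-1)))*(-8 + 2401) = (7*(-3))*2393 = -21*2393 = -50253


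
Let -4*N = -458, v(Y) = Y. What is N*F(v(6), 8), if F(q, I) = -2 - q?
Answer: -916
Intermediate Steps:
N = 229/2 (N = -¼*(-458) = 229/2 ≈ 114.50)
N*F(v(6), 8) = 229*(-2 - 1*6)/2 = 229*(-2 - 6)/2 = (229/2)*(-8) = -916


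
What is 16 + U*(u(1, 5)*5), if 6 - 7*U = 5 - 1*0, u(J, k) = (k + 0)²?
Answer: 237/7 ≈ 33.857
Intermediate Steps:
u(J, k) = k²
U = ⅐ (U = 6/7 - (5 - 1*0)/7 = 6/7 - (5 + 0)/7 = 6/7 - ⅐*5 = 6/7 - 5/7 = ⅐ ≈ 0.14286)
16 + U*(u(1, 5)*5) = 16 + (5²*5)/7 = 16 + (25*5)/7 = 16 + (⅐)*125 = 16 + 125/7 = 237/7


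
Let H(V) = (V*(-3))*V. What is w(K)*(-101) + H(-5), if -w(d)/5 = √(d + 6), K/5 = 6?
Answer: 2955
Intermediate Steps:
H(V) = -3*V² (H(V) = (-3*V)*V = -3*V²)
K = 30 (K = 5*6 = 30)
w(d) = -5*√(6 + d) (w(d) = -5*√(d + 6) = -5*√(6 + d))
w(K)*(-101) + H(-5) = -5*√(6 + 30)*(-101) - 3*(-5)² = -5*√36*(-101) - 3*25 = -5*6*(-101) - 75 = -30*(-101) - 75 = 3030 - 75 = 2955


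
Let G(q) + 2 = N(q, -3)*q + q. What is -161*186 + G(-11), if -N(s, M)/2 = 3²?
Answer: -29761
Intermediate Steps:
N(s, M) = -18 (N(s, M) = -2*3² = -2*9 = -18)
G(q) = -2 - 17*q (G(q) = -2 + (-18*q + q) = -2 - 17*q)
-161*186 + G(-11) = -161*186 + (-2 - 17*(-11)) = -29946 + (-2 + 187) = -29946 + 185 = -29761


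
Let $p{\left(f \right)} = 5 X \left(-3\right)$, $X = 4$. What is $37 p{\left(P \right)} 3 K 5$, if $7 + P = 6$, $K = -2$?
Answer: $66600$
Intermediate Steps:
$P = -1$ ($P = -7 + 6 = -1$)
$p{\left(f \right)} = -60$ ($p{\left(f \right)} = 5 \cdot 4 \left(-3\right) = 20 \left(-3\right) = -60$)
$37 p{\left(P \right)} 3 K 5 = 37 \left(-60\right) 3 \left(-2\right) 5 = - 2220 \left(\left(-6\right) 5\right) = \left(-2220\right) \left(-30\right) = 66600$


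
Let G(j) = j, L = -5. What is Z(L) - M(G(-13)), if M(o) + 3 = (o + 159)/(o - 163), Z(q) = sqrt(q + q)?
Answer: 337/88 + I*sqrt(10) ≈ 3.8295 + 3.1623*I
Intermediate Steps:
Z(q) = sqrt(2)*sqrt(q) (Z(q) = sqrt(2*q) = sqrt(2)*sqrt(q))
M(o) = -3 + (159 + o)/(-163 + o) (M(o) = -3 + (o + 159)/(o - 163) = -3 + (159 + o)/(-163 + o))
Z(L) - M(G(-13)) = sqrt(2)*sqrt(-5) - 2*(324 - 1*(-13))/(-163 - 13) = sqrt(2)*(I*sqrt(5)) - 2*(324 + 13)/(-176) = I*sqrt(10) - 2*(-1)*337/176 = I*sqrt(10) - 1*(-337/88) = I*sqrt(10) + 337/88 = 337/88 + I*sqrt(10)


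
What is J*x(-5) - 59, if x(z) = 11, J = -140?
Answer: -1599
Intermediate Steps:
J*x(-5) - 59 = -140*11 - 59 = -1540 - 59 = -1599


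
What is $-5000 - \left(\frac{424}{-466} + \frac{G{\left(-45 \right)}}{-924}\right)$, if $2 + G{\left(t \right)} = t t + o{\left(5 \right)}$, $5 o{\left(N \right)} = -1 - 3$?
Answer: $- \frac{5378964697}{1076460} \approx -4996.9$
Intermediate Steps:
$o{\left(N \right)} = - \frac{4}{5}$ ($o{\left(N \right)} = \frac{-1 - 3}{5} = \frac{1}{5} \left(-4\right) = - \frac{4}{5}$)
$G{\left(t \right)} = - \frac{14}{5} + t^{2}$ ($G{\left(t \right)} = -2 + \left(t t - \frac{4}{5}\right) = -2 + \left(t^{2} - \frac{4}{5}\right) = -2 + \left(- \frac{4}{5} + t^{2}\right) = - \frac{14}{5} + t^{2}$)
$-5000 - \left(\frac{424}{-466} + \frac{G{\left(-45 \right)}}{-924}\right) = -5000 - \left(\frac{424}{-466} + \frac{- \frac{14}{5} + \left(-45\right)^{2}}{-924}\right) = -5000 - \left(424 \left(- \frac{1}{466}\right) + \left(- \frac{14}{5} + 2025\right) \left(- \frac{1}{924}\right)\right) = -5000 - \left(- \frac{212}{233} + \frac{10111}{5} \left(- \frac{1}{924}\right)\right) = -5000 - \left(- \frac{212}{233} - \frac{10111}{4620}\right) = -5000 - - \frac{3335303}{1076460} = -5000 + \frac{3335303}{1076460} = - \frac{5378964697}{1076460}$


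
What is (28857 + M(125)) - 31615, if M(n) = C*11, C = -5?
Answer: -2813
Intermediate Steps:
M(n) = -55 (M(n) = -5*11 = -55)
(28857 + M(125)) - 31615 = (28857 - 55) - 31615 = 28802 - 31615 = -2813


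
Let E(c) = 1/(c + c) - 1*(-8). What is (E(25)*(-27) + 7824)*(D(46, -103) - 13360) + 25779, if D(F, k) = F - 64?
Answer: -2543670522/25 ≈ -1.0175e+8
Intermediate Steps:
D(F, k) = -64 + F
E(c) = 8 + 1/(2*c) (E(c) = 1/(2*c) + 8 = 8 + 1/(2*c))
(E(25)*(-27) + 7824)*(D(46, -103) - 13360) + 25779 = ((8 + (1/2)/25)*(-27) + 7824)*((-64 + 46) - 13360) + 25779 = ((8 + (1/2)*(1/25))*(-27) + 7824)*(-18 - 13360) + 25779 = ((8 + 1/50)*(-27) + 7824)*(-13378) + 25779 = ((401/50)*(-27) + 7824)*(-13378) + 25779 = (-10827/50 + 7824)*(-13378) + 25779 = (380373/50)*(-13378) + 25779 = -2544314997/25 + 25779 = -2543670522/25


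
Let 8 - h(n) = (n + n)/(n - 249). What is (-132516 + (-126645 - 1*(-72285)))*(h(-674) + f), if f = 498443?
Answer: -85975840428300/923 ≈ -9.3148e+10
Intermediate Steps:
h(n) = 8 - 2*n/(-249 + n) (h(n) = 8 - (n + n)/(n - 249) = 8 - 2*n/(-249 + n))
(-132516 + (-126645 - 1*(-72285)))*(h(-674) + f) = (-132516 + (-126645 - 1*(-72285)))*(6*(-332 - 674)/(-249 - 674) + 498443) = (-132516 + (-126645 + 72285))*(6*(-1006)/(-923) + 498443) = (-132516 - 54360)*(6*(-1/923)*(-1006) + 498443) = -186876*(6036/923 + 498443) = -186876*460068925/923 = -85975840428300/923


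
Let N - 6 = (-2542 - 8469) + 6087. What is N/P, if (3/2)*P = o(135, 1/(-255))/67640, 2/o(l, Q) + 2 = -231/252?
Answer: 727679575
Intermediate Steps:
o(l, Q) = -24/35 (o(l, Q) = 2/(-2 - 231/252) = 2/(-2 - 231*1/252) = 2/(-2 - 11/12) = 2/(-35/12) = 2*(-12/35) = -24/35)
N = -4918 (N = 6 + ((-2542 - 8469) + 6087) = 6 + (-11011 + 6087) = 6 - 4924 = -4918)
P = -2/295925 (P = 2*(-24/35/67640)/3 = 2*(-24/35*1/67640)/3 = (⅔)*(-3/295925) = -2/295925 ≈ -6.7585e-6)
N/P = -4918/(-2/295925) = -4918*(-295925/2) = 727679575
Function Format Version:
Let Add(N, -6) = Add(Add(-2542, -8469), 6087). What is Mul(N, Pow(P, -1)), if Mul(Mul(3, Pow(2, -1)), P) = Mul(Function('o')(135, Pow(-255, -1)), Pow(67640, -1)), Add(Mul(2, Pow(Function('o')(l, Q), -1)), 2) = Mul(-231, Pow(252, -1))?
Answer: 727679575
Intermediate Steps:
Function('o')(l, Q) = Rational(-24, 35) (Function('o')(l, Q) = Mul(2, Pow(Add(-2, Mul(-231, Pow(252, -1))), -1)) = Mul(2, Pow(Add(-2, Mul(-231, Rational(1, 252))), -1)) = Mul(2, Pow(Add(-2, Rational(-11, 12)), -1)) = Mul(2, Pow(Rational(-35, 12), -1)) = Mul(2, Rational(-12, 35)) = Rational(-24, 35))
N = -4918 (N = Add(6, Add(Add(-2542, -8469), 6087)) = Add(6, Add(-11011, 6087)) = Add(6, -4924) = -4918)
P = Rational(-2, 295925) (P = Mul(Rational(2, 3), Mul(Rational(-24, 35), Pow(67640, -1))) = Mul(Rational(2, 3), Mul(Rational(-24, 35), Rational(1, 67640))) = Mul(Rational(2, 3), Rational(-3, 295925)) = Rational(-2, 295925) ≈ -6.7585e-6)
Mul(N, Pow(P, -1)) = Mul(-4918, Pow(Rational(-2, 295925), -1)) = Mul(-4918, Rational(-295925, 2)) = 727679575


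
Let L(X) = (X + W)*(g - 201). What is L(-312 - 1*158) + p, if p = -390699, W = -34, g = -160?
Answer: -208755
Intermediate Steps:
L(X) = 12274 - 361*X (L(X) = (X - 34)*(-160 - 201) = (-34 + X)*(-361) = 12274 - 361*X)
L(-312 - 1*158) + p = (12274 - 361*(-312 - 1*158)) - 390699 = (12274 - 361*(-312 - 158)) - 390699 = (12274 - 361*(-470)) - 390699 = (12274 + 169670) - 390699 = 181944 - 390699 = -208755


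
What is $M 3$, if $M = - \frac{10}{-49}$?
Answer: $\frac{30}{49} \approx 0.61224$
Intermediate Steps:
$M = \frac{10}{49}$ ($M = \left(-10\right) \left(- \frac{1}{49}\right) = \frac{10}{49} \approx 0.20408$)
$M 3 = \frac{10}{49} \cdot 3 = \frac{30}{49}$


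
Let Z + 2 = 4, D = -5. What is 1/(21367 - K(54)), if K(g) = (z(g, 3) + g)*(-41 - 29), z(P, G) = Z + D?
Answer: 1/24937 ≈ 4.0101e-5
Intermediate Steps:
Z = 2 (Z = -2 + 4 = 2)
z(P, G) = -3 (z(P, G) = 2 - 5 = -3)
K(g) = 210 - 70*g (K(g) = (-3 + g)*(-41 - 29) = (-3 + g)*(-70) = 210 - 70*g)
1/(21367 - K(54)) = 1/(21367 - (210 - 70*54)) = 1/(21367 - (210 - 3780)) = 1/(21367 - 1*(-3570)) = 1/(21367 + 3570) = 1/24937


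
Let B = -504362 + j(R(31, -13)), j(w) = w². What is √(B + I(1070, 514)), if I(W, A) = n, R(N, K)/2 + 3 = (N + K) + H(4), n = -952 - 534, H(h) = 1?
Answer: 2*I*√126206 ≈ 710.51*I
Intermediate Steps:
n = -1486
R(N, K) = -4 + 2*K + 2*N (R(N, K) = -6 + 2*((N + K) + 1) = -6 + 2*((K + N) + 1) = -6 + 2*(1 + K + N) = -6 + (2 + 2*K + 2*N) = -4 + 2*K + 2*N)
I(W, A) = -1486
B = -503338 (B = -504362 + (-4 + 2*(-13) + 2*31)² = -504362 + (-4 - 26 + 62)² = -504362 + 32² = -504362 + 1024 = -503338)
√(B + I(1070, 514)) = √(-503338 - 1486) = √(-504824) = 2*I*√126206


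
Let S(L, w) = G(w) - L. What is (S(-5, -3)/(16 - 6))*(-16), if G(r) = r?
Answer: -16/5 ≈ -3.2000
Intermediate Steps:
S(L, w) = w - L
(S(-5, -3)/(16 - 6))*(-16) = ((-3 - 1*(-5))/(16 - 6))*(-16) = ((-3 + 5)/10)*(-16) = (2*(1/10))*(-16) = (1/5)*(-16) = -16/5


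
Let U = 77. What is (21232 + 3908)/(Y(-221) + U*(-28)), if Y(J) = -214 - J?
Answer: -25140/2149 ≈ -11.698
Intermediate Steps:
(21232 + 3908)/(Y(-221) + U*(-28)) = (21232 + 3908)/((-214 - 1*(-221)) + 77*(-28)) = 25140/((-214 + 221) - 2156) = 25140/(7 - 2156) = 25140/(-2149) = 25140*(-1/2149) = -25140/2149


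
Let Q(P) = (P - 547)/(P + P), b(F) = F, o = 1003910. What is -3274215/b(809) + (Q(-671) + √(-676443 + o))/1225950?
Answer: -897803340828023/221831157350 + 7*√6683/1225950 ≈ -4047.2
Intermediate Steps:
Q(P) = (-547 + P)/(2*P) (Q(P) = (-547 + P)/((2*P)) = (-547 + P)*(1/(2*P)) = (-547 + P)/(2*P))
-3274215/b(809) + (Q(-671) + √(-676443 + o))/1225950 = -3274215/809 + ((½)*(-547 - 671)/(-671) + √(-676443 + 1003910))/1225950 = -3274215*1/809 + ((½)*(-1/671)*(-1218) + √327467)*(1/1225950) = -3274215/809 + (609/671 + 7*√6683)*(1/1225950) = -3274215/809 + (203/274204150 + 7*√6683/1225950) = -897803340828023/221831157350 + 7*√6683/1225950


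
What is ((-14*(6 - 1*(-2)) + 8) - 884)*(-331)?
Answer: 327028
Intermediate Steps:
((-14*(6 - 1*(-2)) + 8) - 884)*(-331) = ((-14*(6 + 2) + 8) - 884)*(-331) = ((-14*8 + 8) - 884)*(-331) = ((-112 + 8) - 884)*(-331) = (-104 - 884)*(-331) = -988*(-331) = 327028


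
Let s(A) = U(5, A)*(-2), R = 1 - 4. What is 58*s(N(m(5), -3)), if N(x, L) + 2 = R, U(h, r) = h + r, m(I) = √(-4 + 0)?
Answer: 0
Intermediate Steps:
R = -3
m(I) = 2*I (m(I) = √(-4) = 2*I)
N(x, L) = -5 (N(x, L) = -2 - 3 = -5)
s(A) = -10 - 2*A (s(A) = (5 + A)*(-2) = -10 - 2*A)
58*s(N(m(5), -3)) = 58*(-10 - 2*(-5)) = 58*(-10 + 10) = 58*0 = 0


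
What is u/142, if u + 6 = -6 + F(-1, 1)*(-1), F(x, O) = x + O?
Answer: -6/71 ≈ -0.084507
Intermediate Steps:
F(x, O) = O + x
u = -12 (u = -6 + (-6 + (1 - 1)*(-1)) = -6 + (-6 + 0*(-1)) = -6 + (-6 + 0) = -6 - 6 = -12)
u/142 = -12/142 = -12*1/142 = -6/71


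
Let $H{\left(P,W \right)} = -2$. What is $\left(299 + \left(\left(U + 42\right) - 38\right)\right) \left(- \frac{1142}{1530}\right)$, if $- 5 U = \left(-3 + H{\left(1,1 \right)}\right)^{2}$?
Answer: $- \frac{170158}{765} \approx -222.43$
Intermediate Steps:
$U = -5$ ($U = - \frac{\left(-3 - 2\right)^{2}}{5} = - \frac{\left(-5\right)^{2}}{5} = \left(- \frac{1}{5}\right) 25 = -5$)
$\left(299 + \left(\left(U + 42\right) - 38\right)\right) \left(- \frac{1142}{1530}\right) = \left(299 + \left(\left(-5 + 42\right) - 38\right)\right) \left(- \frac{1142}{1530}\right) = \left(299 + \left(37 - 38\right)\right) \left(\left(-1142\right) \frac{1}{1530}\right) = \left(299 - 1\right) \left(- \frac{571}{765}\right) = 298 \left(- \frac{571}{765}\right) = - \frac{170158}{765}$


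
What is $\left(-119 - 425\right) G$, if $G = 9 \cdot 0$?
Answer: $0$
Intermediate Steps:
$G = 0$
$\left(-119 - 425\right) G = \left(-119 - 425\right) 0 = \left(-544\right) 0 = 0$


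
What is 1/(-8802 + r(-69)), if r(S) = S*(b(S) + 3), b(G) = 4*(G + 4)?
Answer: 1/8931 ≈ 0.00011197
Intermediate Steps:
b(G) = 16 + 4*G (b(G) = 4*(4 + G) = 16 + 4*G)
r(S) = S*(19 + 4*S) (r(S) = S*((16 + 4*S) + 3) = S*(19 + 4*S))
1/(-8802 + r(-69)) = 1/(-8802 - 69*(19 + 4*(-69))) = 1/(-8802 - 69*(19 - 276)) = 1/(-8802 - 69*(-257)) = 1/(-8802 + 17733) = 1/8931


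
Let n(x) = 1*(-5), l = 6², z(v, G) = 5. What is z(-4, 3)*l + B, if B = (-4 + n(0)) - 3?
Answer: 168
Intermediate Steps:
l = 36
n(x) = -5
B = -12 (B = (-4 - 5) - 3 = -9 - 3 = -12)
z(-4, 3)*l + B = 5*36 - 12 = 180 - 12 = 168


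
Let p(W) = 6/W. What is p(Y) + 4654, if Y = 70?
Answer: 162893/35 ≈ 4654.1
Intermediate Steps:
p(Y) + 4654 = 6/70 + 4654 = 6*(1/70) + 4654 = 3/35 + 4654 = 162893/35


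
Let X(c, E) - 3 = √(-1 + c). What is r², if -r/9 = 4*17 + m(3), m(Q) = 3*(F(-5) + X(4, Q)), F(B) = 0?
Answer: 482436 + 37422*√3 ≈ 5.4725e+5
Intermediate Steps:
X(c, E) = 3 + √(-1 + c)
m(Q) = 9 + 3*√3 (m(Q) = 3*(0 + (3 + √(-1 + 4))) = 3*(0 + (3 + √3)) = 3*(3 + √3) = 9 + 3*√3)
r = -693 - 27*√3 (r = -9*(4*17 + (9 + 3*√3)) = -9*(68 + (9 + 3*√3)) = -9*(77 + 3*√3) = -693 - 27*√3 ≈ -739.77)
r² = (-693 - 27*√3)²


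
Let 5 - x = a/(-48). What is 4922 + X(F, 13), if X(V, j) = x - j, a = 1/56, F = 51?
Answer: 13208833/2688 ≈ 4914.0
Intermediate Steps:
a = 1/56 ≈ 0.017857
x = 13441/2688 (x = 5 - 1/(56*(-48)) = 5 - (-1)/(56*48) = 5 - 1*(-1/2688) = 5 + 1/2688 = 13441/2688 ≈ 5.0004)
X(V, j) = 13441/2688 - j
4922 + X(F, 13) = 4922 + (13441/2688 - 1*13) = 4922 + (13441/2688 - 13) = 4922 - 21503/2688 = 13208833/2688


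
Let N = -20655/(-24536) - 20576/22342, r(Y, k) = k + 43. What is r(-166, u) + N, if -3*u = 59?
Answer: 19121347831/822274968 ≈ 23.254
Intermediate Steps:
u = -59/3 (u = -⅓*59 = -59/3 ≈ -19.667)
r(Y, k) = 43 + k
N = -21689363/274091656 (N = -20655*(-1/24536) - 20576*1/22342 = 20655/24536 - 10288/11171 = -21689363/274091656 ≈ -0.079132)
r(-166, u) + N = (43 - 59/3) - 21689363/274091656 = 70/3 - 21689363/274091656 = 19121347831/822274968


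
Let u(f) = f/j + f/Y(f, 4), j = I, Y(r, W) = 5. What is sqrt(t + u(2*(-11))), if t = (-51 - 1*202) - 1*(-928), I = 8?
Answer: 19*sqrt(185)/10 ≈ 25.843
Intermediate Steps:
t = 675 (t = (-51 - 202) + 928 = -253 + 928 = 675)
j = 8
u(f) = 13*f/40 (u(f) = f/8 + f/5 = 13*f/40)
sqrt(t + u(2*(-11))) = sqrt(675 + 13*(2*(-11))/40) = sqrt(675 + (13/40)*(-22)) = sqrt(675 - 143/20) = sqrt(13357/20) = 19*sqrt(185)/10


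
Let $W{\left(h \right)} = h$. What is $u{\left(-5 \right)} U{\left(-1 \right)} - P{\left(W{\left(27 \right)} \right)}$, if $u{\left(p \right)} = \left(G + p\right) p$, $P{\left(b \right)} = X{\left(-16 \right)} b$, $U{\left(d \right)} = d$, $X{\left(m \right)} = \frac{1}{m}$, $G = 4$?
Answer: $- \frac{53}{16} \approx -3.3125$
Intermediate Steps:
$P{\left(b \right)} = - \frac{b}{16}$ ($P{\left(b \right)} = \frac{b}{-16} = - \frac{b}{16}$)
$u{\left(p \right)} = p \left(4 + p\right)$ ($u{\left(p \right)} = \left(4 + p\right) p = p \left(4 + p\right)$)
$u{\left(-5 \right)} U{\left(-1 \right)} - P{\left(W{\left(27 \right)} \right)} = - 5 \left(4 - 5\right) \left(-1\right) - \left(- \frac{1}{16}\right) 27 = \left(-5\right) \left(-1\right) \left(-1\right) - - \frac{27}{16} = 5 \left(-1\right) + \frac{27}{16} = -5 + \frac{27}{16} = - \frac{53}{16}$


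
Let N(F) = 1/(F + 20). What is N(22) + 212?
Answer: 8905/42 ≈ 212.02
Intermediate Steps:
N(F) = 1/(20 + F)
N(22) + 212 = 1/(20 + 22) + 212 = 1/42 + 212 = 8905/42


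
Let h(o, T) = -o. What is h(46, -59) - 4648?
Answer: -4694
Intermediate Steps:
h(46, -59) - 4648 = -1*46 - 4648 = -46 - 4648 = -4694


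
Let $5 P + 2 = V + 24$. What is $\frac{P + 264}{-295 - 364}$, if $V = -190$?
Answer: $- \frac{1152}{3295} \approx -0.34962$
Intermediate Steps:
$P = - \frac{168}{5}$ ($P = - \frac{2}{5} + \frac{-190 + 24}{5} = - \frac{2}{5} + \frac{1}{5} \left(-166\right) = - \frac{2}{5} - \frac{166}{5} = - \frac{168}{5} \approx -33.6$)
$\frac{P + 264}{-295 - 364} = \frac{- \frac{168}{5} + 264}{-295 - 364} = \frac{1152}{5 \left(-659\right)} = \frac{1152}{5} \left(- \frac{1}{659}\right) = - \frac{1152}{3295}$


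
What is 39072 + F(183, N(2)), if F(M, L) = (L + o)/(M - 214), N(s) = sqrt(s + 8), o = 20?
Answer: 1211212/31 - sqrt(10)/31 ≈ 39071.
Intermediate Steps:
N(s) = sqrt(8 + s)
F(M, L) = (20 + L)/(-214 + M) (F(M, L) = (L + 20)/(M - 214) = (20 + L)/(-214 + M))
39072 + F(183, N(2)) = 39072 + (20 + sqrt(8 + 2))/(-214 + 183) = 39072 + (20 + sqrt(10))/(-31) = 39072 - (20 + sqrt(10))/31 = 39072 + (-20/31 - sqrt(10)/31) = 1211212/31 - sqrt(10)/31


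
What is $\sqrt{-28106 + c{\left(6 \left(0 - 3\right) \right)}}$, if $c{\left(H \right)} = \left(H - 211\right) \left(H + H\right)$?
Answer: $i \sqrt{19862} \approx 140.93 i$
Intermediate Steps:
$c{\left(H \right)} = 2 H \left(-211 + H\right)$ ($c{\left(H \right)} = \left(-211 + H\right) 2 H = 2 H \left(-211 + H\right)$)
$\sqrt{-28106 + c{\left(6 \left(0 - 3\right) \right)}} = \sqrt{-28106 + 2 \cdot 6 \left(0 - 3\right) \left(-211 + 6 \left(0 - 3\right)\right)} = \sqrt{-28106 + 2 \cdot 6 \left(-3\right) \left(-211 + 6 \left(-3\right)\right)} = \sqrt{-28106 + 2 \left(-18\right) \left(-211 - 18\right)} = \sqrt{-28106 + 2 \left(-18\right) \left(-229\right)} = \sqrt{-28106 + 8244} = \sqrt{-19862} = i \sqrt{19862}$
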